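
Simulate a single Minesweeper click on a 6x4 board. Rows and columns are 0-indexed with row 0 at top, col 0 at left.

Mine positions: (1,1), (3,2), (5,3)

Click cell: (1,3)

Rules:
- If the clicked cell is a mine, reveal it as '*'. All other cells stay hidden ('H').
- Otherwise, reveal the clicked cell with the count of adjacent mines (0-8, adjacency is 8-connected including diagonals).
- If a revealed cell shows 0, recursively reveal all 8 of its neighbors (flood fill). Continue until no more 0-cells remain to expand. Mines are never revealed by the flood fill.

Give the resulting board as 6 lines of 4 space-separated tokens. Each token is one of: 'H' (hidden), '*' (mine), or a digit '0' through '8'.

H H 1 0
H H 1 0
H H 2 1
H H H H
H H H H
H H H H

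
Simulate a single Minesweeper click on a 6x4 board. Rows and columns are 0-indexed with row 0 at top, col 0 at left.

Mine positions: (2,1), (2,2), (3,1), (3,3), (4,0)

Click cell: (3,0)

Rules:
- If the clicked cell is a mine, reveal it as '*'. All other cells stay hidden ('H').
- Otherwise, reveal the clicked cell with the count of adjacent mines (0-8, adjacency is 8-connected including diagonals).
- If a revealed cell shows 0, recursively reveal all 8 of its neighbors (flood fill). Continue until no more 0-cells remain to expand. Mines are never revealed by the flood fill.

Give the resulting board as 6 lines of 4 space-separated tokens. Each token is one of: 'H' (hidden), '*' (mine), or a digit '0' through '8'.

H H H H
H H H H
H H H H
3 H H H
H H H H
H H H H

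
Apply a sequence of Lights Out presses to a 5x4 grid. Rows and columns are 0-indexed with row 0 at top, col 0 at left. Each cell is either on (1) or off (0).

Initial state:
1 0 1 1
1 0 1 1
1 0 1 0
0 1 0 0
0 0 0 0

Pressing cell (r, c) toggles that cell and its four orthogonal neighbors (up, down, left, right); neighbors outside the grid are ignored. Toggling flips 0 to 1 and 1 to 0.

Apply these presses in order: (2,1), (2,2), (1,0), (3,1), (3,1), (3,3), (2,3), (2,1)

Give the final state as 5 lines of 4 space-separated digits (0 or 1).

After press 1 at (2,1):
1 0 1 1
1 1 1 1
0 1 0 0
0 0 0 0
0 0 0 0

After press 2 at (2,2):
1 0 1 1
1 1 0 1
0 0 1 1
0 0 1 0
0 0 0 0

After press 3 at (1,0):
0 0 1 1
0 0 0 1
1 0 1 1
0 0 1 0
0 0 0 0

After press 4 at (3,1):
0 0 1 1
0 0 0 1
1 1 1 1
1 1 0 0
0 1 0 0

After press 5 at (3,1):
0 0 1 1
0 0 0 1
1 0 1 1
0 0 1 0
0 0 0 0

After press 6 at (3,3):
0 0 1 1
0 0 0 1
1 0 1 0
0 0 0 1
0 0 0 1

After press 7 at (2,3):
0 0 1 1
0 0 0 0
1 0 0 1
0 0 0 0
0 0 0 1

After press 8 at (2,1):
0 0 1 1
0 1 0 0
0 1 1 1
0 1 0 0
0 0 0 1

Answer: 0 0 1 1
0 1 0 0
0 1 1 1
0 1 0 0
0 0 0 1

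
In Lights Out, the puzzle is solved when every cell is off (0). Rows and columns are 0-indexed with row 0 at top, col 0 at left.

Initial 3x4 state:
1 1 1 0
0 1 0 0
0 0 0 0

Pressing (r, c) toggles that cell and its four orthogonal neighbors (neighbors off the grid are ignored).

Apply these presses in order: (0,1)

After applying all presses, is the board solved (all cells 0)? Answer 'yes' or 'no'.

Answer: yes

Derivation:
After press 1 at (0,1):
0 0 0 0
0 0 0 0
0 0 0 0

Lights still on: 0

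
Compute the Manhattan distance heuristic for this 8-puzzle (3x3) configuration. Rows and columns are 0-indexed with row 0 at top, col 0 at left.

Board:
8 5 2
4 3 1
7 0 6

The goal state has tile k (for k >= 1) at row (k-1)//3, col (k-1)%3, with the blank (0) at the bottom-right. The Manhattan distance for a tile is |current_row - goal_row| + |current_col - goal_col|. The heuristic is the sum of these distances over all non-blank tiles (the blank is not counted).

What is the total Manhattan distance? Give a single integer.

Tile 8: at (0,0), goal (2,1), distance |0-2|+|0-1| = 3
Tile 5: at (0,1), goal (1,1), distance |0-1|+|1-1| = 1
Tile 2: at (0,2), goal (0,1), distance |0-0|+|2-1| = 1
Tile 4: at (1,0), goal (1,0), distance |1-1|+|0-0| = 0
Tile 3: at (1,1), goal (0,2), distance |1-0|+|1-2| = 2
Tile 1: at (1,2), goal (0,0), distance |1-0|+|2-0| = 3
Tile 7: at (2,0), goal (2,0), distance |2-2|+|0-0| = 0
Tile 6: at (2,2), goal (1,2), distance |2-1|+|2-2| = 1
Sum: 3 + 1 + 1 + 0 + 2 + 3 + 0 + 1 = 11

Answer: 11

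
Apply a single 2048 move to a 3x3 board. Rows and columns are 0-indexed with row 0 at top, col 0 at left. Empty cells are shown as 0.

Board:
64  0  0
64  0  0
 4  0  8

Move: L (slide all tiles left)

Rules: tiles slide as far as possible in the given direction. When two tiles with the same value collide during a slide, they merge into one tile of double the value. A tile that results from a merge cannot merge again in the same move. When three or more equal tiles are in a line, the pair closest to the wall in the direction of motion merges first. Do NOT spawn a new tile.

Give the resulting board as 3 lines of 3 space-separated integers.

Answer: 64  0  0
64  0  0
 4  8  0

Derivation:
Slide left:
row 0: [64, 0, 0] -> [64, 0, 0]
row 1: [64, 0, 0] -> [64, 0, 0]
row 2: [4, 0, 8] -> [4, 8, 0]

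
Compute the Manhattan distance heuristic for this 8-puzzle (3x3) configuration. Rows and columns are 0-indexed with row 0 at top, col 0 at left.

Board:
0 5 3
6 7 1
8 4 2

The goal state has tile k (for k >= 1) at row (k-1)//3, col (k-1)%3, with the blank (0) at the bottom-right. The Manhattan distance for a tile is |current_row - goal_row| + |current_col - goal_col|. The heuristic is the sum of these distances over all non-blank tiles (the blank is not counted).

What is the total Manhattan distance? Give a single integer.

Answer: 14

Derivation:
Tile 5: at (0,1), goal (1,1), distance |0-1|+|1-1| = 1
Tile 3: at (0,2), goal (0,2), distance |0-0|+|2-2| = 0
Tile 6: at (1,0), goal (1,2), distance |1-1|+|0-2| = 2
Tile 7: at (1,1), goal (2,0), distance |1-2|+|1-0| = 2
Tile 1: at (1,2), goal (0,0), distance |1-0|+|2-0| = 3
Tile 8: at (2,0), goal (2,1), distance |2-2|+|0-1| = 1
Tile 4: at (2,1), goal (1,0), distance |2-1|+|1-0| = 2
Tile 2: at (2,2), goal (0,1), distance |2-0|+|2-1| = 3
Sum: 1 + 0 + 2 + 2 + 3 + 1 + 2 + 3 = 14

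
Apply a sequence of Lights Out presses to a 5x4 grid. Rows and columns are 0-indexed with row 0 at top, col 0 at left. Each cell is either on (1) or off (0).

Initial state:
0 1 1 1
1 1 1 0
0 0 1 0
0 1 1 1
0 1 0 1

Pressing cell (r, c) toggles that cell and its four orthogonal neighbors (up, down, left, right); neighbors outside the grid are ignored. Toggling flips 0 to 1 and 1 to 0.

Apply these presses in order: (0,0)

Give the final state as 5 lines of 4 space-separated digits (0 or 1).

Answer: 1 0 1 1
0 1 1 0
0 0 1 0
0 1 1 1
0 1 0 1

Derivation:
After press 1 at (0,0):
1 0 1 1
0 1 1 0
0 0 1 0
0 1 1 1
0 1 0 1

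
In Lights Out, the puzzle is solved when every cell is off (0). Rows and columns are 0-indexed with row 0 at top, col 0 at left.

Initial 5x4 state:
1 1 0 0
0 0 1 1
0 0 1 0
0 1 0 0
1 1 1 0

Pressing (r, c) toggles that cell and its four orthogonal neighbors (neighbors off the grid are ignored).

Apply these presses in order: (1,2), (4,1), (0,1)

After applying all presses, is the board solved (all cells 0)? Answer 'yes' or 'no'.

After press 1 at (1,2):
1 1 1 0
0 1 0 0
0 0 0 0
0 1 0 0
1 1 1 0

After press 2 at (4,1):
1 1 1 0
0 1 0 0
0 0 0 0
0 0 0 0
0 0 0 0

After press 3 at (0,1):
0 0 0 0
0 0 0 0
0 0 0 0
0 0 0 0
0 0 0 0

Lights still on: 0

Answer: yes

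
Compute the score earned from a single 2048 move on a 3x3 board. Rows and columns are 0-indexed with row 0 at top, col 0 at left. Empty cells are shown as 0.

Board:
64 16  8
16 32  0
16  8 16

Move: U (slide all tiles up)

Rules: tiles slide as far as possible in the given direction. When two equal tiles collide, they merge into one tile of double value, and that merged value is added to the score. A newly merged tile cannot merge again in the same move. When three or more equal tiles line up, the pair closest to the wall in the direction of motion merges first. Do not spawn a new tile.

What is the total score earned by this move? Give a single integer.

Answer: 32

Derivation:
Slide up:
col 0: [64, 16, 16] -> [64, 32, 0]  score +32 (running 32)
col 1: [16, 32, 8] -> [16, 32, 8]  score +0 (running 32)
col 2: [8, 0, 16] -> [8, 16, 0]  score +0 (running 32)
Board after move:
64 16  8
32 32 16
 0  8  0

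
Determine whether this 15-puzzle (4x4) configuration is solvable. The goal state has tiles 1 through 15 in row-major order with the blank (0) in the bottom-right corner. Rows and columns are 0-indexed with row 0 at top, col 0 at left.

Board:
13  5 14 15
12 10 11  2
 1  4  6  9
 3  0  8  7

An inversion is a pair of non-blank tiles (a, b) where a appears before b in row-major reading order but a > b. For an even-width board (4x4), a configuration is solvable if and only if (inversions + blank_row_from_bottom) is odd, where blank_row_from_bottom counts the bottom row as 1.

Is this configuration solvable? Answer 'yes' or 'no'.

Answer: no

Derivation:
Inversions: 71
Blank is in row 3 (0-indexed from top), which is row 1 counting from the bottom (bottom = 1).
71 + 1 = 72, which is even, so the puzzle is not solvable.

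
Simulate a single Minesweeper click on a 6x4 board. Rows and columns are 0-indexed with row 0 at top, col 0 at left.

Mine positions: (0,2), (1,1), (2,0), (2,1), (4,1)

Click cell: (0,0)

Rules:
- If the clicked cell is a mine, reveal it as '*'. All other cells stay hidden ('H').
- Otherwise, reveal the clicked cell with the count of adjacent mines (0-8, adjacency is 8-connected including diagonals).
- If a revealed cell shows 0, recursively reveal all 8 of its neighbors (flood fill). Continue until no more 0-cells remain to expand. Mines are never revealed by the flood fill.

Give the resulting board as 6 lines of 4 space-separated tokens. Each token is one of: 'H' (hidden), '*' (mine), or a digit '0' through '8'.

1 H H H
H H H H
H H H H
H H H H
H H H H
H H H H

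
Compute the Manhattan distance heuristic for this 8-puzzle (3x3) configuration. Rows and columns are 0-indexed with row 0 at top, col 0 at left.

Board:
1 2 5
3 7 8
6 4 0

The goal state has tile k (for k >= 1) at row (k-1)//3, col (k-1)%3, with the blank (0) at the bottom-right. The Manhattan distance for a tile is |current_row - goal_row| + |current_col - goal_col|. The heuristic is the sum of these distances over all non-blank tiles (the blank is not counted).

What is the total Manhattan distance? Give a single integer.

Tile 1: (0,0)->(0,0) = 0
Tile 2: (0,1)->(0,1) = 0
Tile 5: (0,2)->(1,1) = 2
Tile 3: (1,0)->(0,2) = 3
Tile 7: (1,1)->(2,0) = 2
Tile 8: (1,2)->(2,1) = 2
Tile 6: (2,0)->(1,2) = 3
Tile 4: (2,1)->(1,0) = 2
Sum: 0 + 0 + 2 + 3 + 2 + 2 + 3 + 2 = 14

Answer: 14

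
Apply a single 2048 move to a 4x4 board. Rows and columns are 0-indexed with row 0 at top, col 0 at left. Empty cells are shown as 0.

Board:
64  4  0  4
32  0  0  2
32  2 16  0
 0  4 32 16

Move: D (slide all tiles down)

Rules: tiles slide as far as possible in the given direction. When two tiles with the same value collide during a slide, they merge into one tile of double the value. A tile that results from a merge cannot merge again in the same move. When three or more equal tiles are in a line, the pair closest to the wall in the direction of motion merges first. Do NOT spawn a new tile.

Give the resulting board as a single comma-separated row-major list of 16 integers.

Answer: 0, 0, 0, 0, 0, 4, 0, 4, 64, 2, 16, 2, 64, 4, 32, 16

Derivation:
Slide down:
col 0: [64, 32, 32, 0] -> [0, 0, 64, 64]
col 1: [4, 0, 2, 4] -> [0, 4, 2, 4]
col 2: [0, 0, 16, 32] -> [0, 0, 16, 32]
col 3: [4, 2, 0, 16] -> [0, 4, 2, 16]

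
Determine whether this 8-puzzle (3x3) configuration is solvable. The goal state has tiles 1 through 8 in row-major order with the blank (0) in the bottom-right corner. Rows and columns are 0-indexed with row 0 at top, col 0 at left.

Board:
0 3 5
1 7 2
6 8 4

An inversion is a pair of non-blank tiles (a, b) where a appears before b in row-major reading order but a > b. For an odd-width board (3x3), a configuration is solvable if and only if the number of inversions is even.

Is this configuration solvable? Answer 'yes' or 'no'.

Inversions (pairs i<j in row-major order where tile[i] > tile[j] > 0): 10
10 is even, so the puzzle is solvable.

Answer: yes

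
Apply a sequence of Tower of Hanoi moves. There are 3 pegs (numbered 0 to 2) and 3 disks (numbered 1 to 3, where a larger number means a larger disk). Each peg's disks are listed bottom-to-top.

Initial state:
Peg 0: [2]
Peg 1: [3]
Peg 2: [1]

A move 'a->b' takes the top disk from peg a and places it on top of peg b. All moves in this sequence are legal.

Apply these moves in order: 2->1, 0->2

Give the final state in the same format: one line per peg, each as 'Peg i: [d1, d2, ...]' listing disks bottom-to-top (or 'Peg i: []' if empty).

After move 1 (2->1):
Peg 0: [2]
Peg 1: [3, 1]
Peg 2: []

After move 2 (0->2):
Peg 0: []
Peg 1: [3, 1]
Peg 2: [2]

Answer: Peg 0: []
Peg 1: [3, 1]
Peg 2: [2]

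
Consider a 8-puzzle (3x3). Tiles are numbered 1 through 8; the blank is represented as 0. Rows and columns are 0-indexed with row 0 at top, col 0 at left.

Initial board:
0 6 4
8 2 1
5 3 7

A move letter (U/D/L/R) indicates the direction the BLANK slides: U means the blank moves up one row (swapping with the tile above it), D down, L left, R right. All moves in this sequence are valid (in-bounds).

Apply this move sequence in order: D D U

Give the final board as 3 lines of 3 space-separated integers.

Answer: 8 6 4
0 2 1
5 3 7

Derivation:
After move 1 (D):
8 6 4
0 2 1
5 3 7

After move 2 (D):
8 6 4
5 2 1
0 3 7

After move 3 (U):
8 6 4
0 2 1
5 3 7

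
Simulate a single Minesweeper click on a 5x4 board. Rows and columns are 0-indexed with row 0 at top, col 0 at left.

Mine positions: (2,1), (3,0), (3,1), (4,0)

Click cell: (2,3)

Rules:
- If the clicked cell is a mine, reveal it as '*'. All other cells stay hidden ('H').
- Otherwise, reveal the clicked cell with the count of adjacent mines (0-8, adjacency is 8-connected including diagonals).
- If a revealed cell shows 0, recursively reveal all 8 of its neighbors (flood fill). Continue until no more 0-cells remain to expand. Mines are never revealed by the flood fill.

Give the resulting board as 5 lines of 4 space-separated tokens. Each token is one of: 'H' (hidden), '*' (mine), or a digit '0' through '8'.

0 0 0 0
1 1 1 0
H H 2 0
H H 2 0
H H 1 0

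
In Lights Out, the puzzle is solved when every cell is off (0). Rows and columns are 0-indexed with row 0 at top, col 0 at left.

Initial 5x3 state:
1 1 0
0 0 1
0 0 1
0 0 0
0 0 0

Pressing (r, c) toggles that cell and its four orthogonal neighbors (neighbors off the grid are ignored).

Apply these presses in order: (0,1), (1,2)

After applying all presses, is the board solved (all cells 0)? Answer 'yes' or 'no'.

Answer: yes

Derivation:
After press 1 at (0,1):
0 0 1
0 1 1
0 0 1
0 0 0
0 0 0

After press 2 at (1,2):
0 0 0
0 0 0
0 0 0
0 0 0
0 0 0

Lights still on: 0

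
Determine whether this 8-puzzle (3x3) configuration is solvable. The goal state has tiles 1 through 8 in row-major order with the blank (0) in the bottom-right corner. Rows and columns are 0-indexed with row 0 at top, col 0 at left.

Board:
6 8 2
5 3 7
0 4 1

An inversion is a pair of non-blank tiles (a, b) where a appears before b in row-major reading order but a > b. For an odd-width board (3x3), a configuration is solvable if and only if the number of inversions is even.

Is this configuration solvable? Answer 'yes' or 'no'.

Inversions (pairs i<j in row-major order where tile[i] > tile[j] > 0): 19
19 is odd, so the puzzle is not solvable.

Answer: no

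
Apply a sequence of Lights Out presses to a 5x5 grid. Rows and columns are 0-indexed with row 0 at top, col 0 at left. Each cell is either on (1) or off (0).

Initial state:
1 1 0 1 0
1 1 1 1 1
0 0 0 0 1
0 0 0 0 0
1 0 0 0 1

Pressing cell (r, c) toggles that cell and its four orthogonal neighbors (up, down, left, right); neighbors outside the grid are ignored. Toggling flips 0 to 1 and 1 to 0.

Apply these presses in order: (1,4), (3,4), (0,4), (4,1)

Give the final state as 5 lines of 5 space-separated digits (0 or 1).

Answer: 1 1 0 0 0
1 1 1 0 1
0 0 0 0 1
0 1 0 1 1
0 1 1 0 0

Derivation:
After press 1 at (1,4):
1 1 0 1 1
1 1 1 0 0
0 0 0 0 0
0 0 0 0 0
1 0 0 0 1

After press 2 at (3,4):
1 1 0 1 1
1 1 1 0 0
0 0 0 0 1
0 0 0 1 1
1 0 0 0 0

After press 3 at (0,4):
1 1 0 0 0
1 1 1 0 1
0 0 0 0 1
0 0 0 1 1
1 0 0 0 0

After press 4 at (4,1):
1 1 0 0 0
1 1 1 0 1
0 0 0 0 1
0 1 0 1 1
0 1 1 0 0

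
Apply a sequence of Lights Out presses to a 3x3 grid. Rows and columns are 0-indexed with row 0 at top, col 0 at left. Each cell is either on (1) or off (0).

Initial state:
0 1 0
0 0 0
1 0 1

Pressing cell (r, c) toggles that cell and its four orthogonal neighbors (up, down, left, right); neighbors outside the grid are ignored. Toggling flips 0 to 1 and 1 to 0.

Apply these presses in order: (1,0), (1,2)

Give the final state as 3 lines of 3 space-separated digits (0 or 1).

Answer: 1 1 1
1 0 1
0 0 0

Derivation:
After press 1 at (1,0):
1 1 0
1 1 0
0 0 1

After press 2 at (1,2):
1 1 1
1 0 1
0 0 0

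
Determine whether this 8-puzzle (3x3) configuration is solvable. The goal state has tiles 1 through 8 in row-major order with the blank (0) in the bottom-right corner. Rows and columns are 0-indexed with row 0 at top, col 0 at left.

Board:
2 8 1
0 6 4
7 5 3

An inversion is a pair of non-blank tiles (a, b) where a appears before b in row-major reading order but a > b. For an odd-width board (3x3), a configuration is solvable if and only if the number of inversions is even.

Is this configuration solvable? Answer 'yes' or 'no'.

Inversions (pairs i<j in row-major order where tile[i] > tile[j] > 0): 14
14 is even, so the puzzle is solvable.

Answer: yes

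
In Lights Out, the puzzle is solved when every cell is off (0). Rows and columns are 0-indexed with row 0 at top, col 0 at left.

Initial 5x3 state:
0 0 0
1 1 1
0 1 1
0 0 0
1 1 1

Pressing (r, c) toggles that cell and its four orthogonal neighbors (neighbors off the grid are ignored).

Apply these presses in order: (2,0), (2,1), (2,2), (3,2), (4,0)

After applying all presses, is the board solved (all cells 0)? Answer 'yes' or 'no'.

Answer: yes

Derivation:
After press 1 at (2,0):
0 0 0
0 1 1
1 0 1
1 0 0
1 1 1

After press 2 at (2,1):
0 0 0
0 0 1
0 1 0
1 1 0
1 1 1

After press 3 at (2,2):
0 0 0
0 0 0
0 0 1
1 1 1
1 1 1

After press 4 at (3,2):
0 0 0
0 0 0
0 0 0
1 0 0
1 1 0

After press 5 at (4,0):
0 0 0
0 0 0
0 0 0
0 0 0
0 0 0

Lights still on: 0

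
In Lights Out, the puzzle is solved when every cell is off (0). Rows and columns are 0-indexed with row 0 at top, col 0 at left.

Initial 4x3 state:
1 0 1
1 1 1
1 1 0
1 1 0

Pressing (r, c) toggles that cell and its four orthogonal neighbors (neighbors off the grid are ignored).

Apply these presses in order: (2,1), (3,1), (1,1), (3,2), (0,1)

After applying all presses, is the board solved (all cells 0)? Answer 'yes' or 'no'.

Answer: yes

Derivation:
After press 1 at (2,1):
1 0 1
1 0 1
0 0 1
1 0 0

After press 2 at (3,1):
1 0 1
1 0 1
0 1 1
0 1 1

After press 3 at (1,1):
1 1 1
0 1 0
0 0 1
0 1 1

After press 4 at (3,2):
1 1 1
0 1 0
0 0 0
0 0 0

After press 5 at (0,1):
0 0 0
0 0 0
0 0 0
0 0 0

Lights still on: 0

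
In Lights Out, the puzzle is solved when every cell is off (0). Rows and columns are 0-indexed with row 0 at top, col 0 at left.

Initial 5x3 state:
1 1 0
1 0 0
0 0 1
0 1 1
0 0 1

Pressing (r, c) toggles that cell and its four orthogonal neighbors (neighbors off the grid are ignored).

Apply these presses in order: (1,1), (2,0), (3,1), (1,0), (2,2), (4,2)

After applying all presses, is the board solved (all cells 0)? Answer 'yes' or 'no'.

After press 1 at (1,1):
1 0 0
0 1 1
0 1 1
0 1 1
0 0 1

After press 2 at (2,0):
1 0 0
1 1 1
1 0 1
1 1 1
0 0 1

After press 3 at (3,1):
1 0 0
1 1 1
1 1 1
0 0 0
0 1 1

After press 4 at (1,0):
0 0 0
0 0 1
0 1 1
0 0 0
0 1 1

After press 5 at (2,2):
0 0 0
0 0 0
0 0 0
0 0 1
0 1 1

After press 6 at (4,2):
0 0 0
0 0 0
0 0 0
0 0 0
0 0 0

Lights still on: 0

Answer: yes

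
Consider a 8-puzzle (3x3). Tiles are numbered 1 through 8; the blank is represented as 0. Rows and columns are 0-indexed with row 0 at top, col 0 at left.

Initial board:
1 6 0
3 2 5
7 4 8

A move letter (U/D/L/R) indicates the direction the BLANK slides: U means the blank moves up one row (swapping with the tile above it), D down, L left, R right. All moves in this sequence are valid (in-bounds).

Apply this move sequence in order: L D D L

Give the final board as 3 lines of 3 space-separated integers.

After move 1 (L):
1 0 6
3 2 5
7 4 8

After move 2 (D):
1 2 6
3 0 5
7 4 8

After move 3 (D):
1 2 6
3 4 5
7 0 8

After move 4 (L):
1 2 6
3 4 5
0 7 8

Answer: 1 2 6
3 4 5
0 7 8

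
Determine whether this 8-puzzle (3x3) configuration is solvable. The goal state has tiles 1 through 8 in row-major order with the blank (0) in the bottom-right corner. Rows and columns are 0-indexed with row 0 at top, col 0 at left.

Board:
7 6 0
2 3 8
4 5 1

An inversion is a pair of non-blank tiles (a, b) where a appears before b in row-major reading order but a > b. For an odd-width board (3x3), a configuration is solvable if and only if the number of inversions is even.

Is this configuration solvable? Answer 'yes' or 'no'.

Answer: yes

Derivation:
Inversions (pairs i<j in row-major order where tile[i] > tile[j] > 0): 18
18 is even, so the puzzle is solvable.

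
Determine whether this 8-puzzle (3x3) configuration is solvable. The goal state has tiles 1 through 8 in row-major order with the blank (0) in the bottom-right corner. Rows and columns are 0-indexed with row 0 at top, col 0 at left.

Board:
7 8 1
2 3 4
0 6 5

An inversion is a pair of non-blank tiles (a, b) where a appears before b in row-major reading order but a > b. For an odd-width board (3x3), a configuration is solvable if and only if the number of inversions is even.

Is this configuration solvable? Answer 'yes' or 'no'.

Answer: no

Derivation:
Inversions (pairs i<j in row-major order where tile[i] > tile[j] > 0): 13
13 is odd, so the puzzle is not solvable.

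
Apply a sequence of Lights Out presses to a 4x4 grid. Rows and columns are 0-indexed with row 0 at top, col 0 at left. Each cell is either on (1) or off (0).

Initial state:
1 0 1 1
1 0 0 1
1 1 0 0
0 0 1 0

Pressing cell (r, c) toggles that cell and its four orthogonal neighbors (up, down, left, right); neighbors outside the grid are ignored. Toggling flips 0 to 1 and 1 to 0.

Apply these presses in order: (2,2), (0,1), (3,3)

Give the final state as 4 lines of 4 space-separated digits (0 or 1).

Answer: 0 1 0 1
1 1 1 1
1 0 1 0
0 0 1 1

Derivation:
After press 1 at (2,2):
1 0 1 1
1 0 1 1
1 0 1 1
0 0 0 0

After press 2 at (0,1):
0 1 0 1
1 1 1 1
1 0 1 1
0 0 0 0

After press 3 at (3,3):
0 1 0 1
1 1 1 1
1 0 1 0
0 0 1 1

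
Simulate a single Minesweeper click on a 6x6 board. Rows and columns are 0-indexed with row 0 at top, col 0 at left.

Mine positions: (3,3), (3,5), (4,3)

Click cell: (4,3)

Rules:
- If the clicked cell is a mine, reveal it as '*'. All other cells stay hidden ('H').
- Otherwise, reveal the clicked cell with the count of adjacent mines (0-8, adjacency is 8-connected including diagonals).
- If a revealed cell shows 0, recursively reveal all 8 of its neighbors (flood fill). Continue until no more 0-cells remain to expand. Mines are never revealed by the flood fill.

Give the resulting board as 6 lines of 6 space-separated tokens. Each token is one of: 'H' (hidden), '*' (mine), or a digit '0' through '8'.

H H H H H H
H H H H H H
H H H H H H
H H H H H H
H H H * H H
H H H H H H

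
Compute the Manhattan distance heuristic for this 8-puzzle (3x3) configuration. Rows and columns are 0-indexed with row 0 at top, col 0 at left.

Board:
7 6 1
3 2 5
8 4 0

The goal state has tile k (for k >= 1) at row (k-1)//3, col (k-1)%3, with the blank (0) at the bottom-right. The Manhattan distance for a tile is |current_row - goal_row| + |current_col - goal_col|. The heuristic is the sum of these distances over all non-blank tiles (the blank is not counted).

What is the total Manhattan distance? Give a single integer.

Answer: 14

Derivation:
Tile 7: (0,0)->(2,0) = 2
Tile 6: (0,1)->(1,2) = 2
Tile 1: (0,2)->(0,0) = 2
Tile 3: (1,0)->(0,2) = 3
Tile 2: (1,1)->(0,1) = 1
Tile 5: (1,2)->(1,1) = 1
Tile 8: (2,0)->(2,1) = 1
Tile 4: (2,1)->(1,0) = 2
Sum: 2 + 2 + 2 + 3 + 1 + 1 + 1 + 2 = 14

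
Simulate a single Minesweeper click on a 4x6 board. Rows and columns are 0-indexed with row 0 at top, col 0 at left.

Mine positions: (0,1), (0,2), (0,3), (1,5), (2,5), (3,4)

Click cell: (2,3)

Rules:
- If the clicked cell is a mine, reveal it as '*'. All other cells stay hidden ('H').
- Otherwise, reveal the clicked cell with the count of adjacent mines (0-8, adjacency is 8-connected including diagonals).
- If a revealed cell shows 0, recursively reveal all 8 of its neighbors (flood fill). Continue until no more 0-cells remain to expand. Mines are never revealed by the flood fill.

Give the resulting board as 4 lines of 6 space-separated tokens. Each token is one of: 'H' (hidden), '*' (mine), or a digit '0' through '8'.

H H H H H H
H H H H H H
H H H 1 H H
H H H H H H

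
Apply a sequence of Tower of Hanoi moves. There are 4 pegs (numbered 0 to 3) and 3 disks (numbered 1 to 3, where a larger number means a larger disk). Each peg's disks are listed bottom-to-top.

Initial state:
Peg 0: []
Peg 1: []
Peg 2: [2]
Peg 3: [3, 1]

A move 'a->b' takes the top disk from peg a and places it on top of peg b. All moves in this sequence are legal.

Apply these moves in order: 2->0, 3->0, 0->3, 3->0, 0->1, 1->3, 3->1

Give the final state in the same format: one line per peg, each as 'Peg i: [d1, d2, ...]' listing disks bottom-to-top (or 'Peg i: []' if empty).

Answer: Peg 0: [2]
Peg 1: [1]
Peg 2: []
Peg 3: [3]

Derivation:
After move 1 (2->0):
Peg 0: [2]
Peg 1: []
Peg 2: []
Peg 3: [3, 1]

After move 2 (3->0):
Peg 0: [2, 1]
Peg 1: []
Peg 2: []
Peg 3: [3]

After move 3 (0->3):
Peg 0: [2]
Peg 1: []
Peg 2: []
Peg 3: [3, 1]

After move 4 (3->0):
Peg 0: [2, 1]
Peg 1: []
Peg 2: []
Peg 3: [3]

After move 5 (0->1):
Peg 0: [2]
Peg 1: [1]
Peg 2: []
Peg 3: [3]

After move 6 (1->3):
Peg 0: [2]
Peg 1: []
Peg 2: []
Peg 3: [3, 1]

After move 7 (3->1):
Peg 0: [2]
Peg 1: [1]
Peg 2: []
Peg 3: [3]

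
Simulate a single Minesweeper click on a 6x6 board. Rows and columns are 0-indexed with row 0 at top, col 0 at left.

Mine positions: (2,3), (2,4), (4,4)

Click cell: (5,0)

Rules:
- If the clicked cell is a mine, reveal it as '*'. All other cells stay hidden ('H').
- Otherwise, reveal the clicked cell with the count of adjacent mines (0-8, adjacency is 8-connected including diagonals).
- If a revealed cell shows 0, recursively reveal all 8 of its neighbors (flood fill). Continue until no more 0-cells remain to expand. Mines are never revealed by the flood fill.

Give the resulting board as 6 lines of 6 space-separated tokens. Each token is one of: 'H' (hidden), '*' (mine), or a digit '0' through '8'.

0 0 0 0 0 0
0 0 1 2 2 1
0 0 1 H H H
0 0 1 3 H H
0 0 0 1 H H
0 0 0 1 H H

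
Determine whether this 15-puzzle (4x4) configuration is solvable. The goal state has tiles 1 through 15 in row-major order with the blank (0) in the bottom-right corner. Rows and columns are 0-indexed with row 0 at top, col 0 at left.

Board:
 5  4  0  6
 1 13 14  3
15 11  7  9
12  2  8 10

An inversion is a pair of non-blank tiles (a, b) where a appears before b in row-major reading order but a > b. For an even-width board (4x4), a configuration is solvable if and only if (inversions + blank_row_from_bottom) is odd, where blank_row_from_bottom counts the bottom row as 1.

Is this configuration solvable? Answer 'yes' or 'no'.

Inversions: 45
Blank is in row 0 (0-indexed from top), which is row 4 counting from the bottom (bottom = 1).
45 + 4 = 49, which is odd, so the puzzle is solvable.

Answer: yes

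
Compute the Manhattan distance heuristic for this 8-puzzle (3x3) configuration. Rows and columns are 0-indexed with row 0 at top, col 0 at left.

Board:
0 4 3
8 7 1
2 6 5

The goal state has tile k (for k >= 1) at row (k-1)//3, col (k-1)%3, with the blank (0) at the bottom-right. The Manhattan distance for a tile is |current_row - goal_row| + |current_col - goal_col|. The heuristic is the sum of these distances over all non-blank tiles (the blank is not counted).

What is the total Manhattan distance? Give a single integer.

Tile 4: at (0,1), goal (1,0), distance |0-1|+|1-0| = 2
Tile 3: at (0,2), goal (0,2), distance |0-0|+|2-2| = 0
Tile 8: at (1,0), goal (2,1), distance |1-2|+|0-1| = 2
Tile 7: at (1,1), goal (2,0), distance |1-2|+|1-0| = 2
Tile 1: at (1,2), goal (0,0), distance |1-0|+|2-0| = 3
Tile 2: at (2,0), goal (0,1), distance |2-0|+|0-1| = 3
Tile 6: at (2,1), goal (1,2), distance |2-1|+|1-2| = 2
Tile 5: at (2,2), goal (1,1), distance |2-1|+|2-1| = 2
Sum: 2 + 0 + 2 + 2 + 3 + 3 + 2 + 2 = 16

Answer: 16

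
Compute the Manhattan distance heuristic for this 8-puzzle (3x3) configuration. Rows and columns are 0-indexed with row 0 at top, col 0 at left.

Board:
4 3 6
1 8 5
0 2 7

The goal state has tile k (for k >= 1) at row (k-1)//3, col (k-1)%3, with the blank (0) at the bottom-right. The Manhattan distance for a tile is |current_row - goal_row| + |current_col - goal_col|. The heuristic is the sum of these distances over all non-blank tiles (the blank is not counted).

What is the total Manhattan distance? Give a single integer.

Answer: 10

Derivation:
Tile 4: (0,0)->(1,0) = 1
Tile 3: (0,1)->(0,2) = 1
Tile 6: (0,2)->(1,2) = 1
Tile 1: (1,0)->(0,0) = 1
Tile 8: (1,1)->(2,1) = 1
Tile 5: (1,2)->(1,1) = 1
Tile 2: (2,1)->(0,1) = 2
Tile 7: (2,2)->(2,0) = 2
Sum: 1 + 1 + 1 + 1 + 1 + 1 + 2 + 2 = 10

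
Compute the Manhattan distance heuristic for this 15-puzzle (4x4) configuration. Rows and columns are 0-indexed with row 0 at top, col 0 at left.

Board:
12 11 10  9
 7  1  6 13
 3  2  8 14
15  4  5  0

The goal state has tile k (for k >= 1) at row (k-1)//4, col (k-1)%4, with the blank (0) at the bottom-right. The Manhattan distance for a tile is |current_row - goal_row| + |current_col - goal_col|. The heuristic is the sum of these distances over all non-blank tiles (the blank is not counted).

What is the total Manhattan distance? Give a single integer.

Answer: 48

Derivation:
Tile 12: at (0,0), goal (2,3), distance |0-2|+|0-3| = 5
Tile 11: at (0,1), goal (2,2), distance |0-2|+|1-2| = 3
Tile 10: at (0,2), goal (2,1), distance |0-2|+|2-1| = 3
Tile 9: at (0,3), goal (2,0), distance |0-2|+|3-0| = 5
Tile 7: at (1,0), goal (1,2), distance |1-1|+|0-2| = 2
Tile 1: at (1,1), goal (0,0), distance |1-0|+|1-0| = 2
Tile 6: at (1,2), goal (1,1), distance |1-1|+|2-1| = 1
Tile 13: at (1,3), goal (3,0), distance |1-3|+|3-0| = 5
Tile 3: at (2,0), goal (0,2), distance |2-0|+|0-2| = 4
Tile 2: at (2,1), goal (0,1), distance |2-0|+|1-1| = 2
Tile 8: at (2,2), goal (1,3), distance |2-1|+|2-3| = 2
Tile 14: at (2,3), goal (3,1), distance |2-3|+|3-1| = 3
Tile 15: at (3,0), goal (3,2), distance |3-3|+|0-2| = 2
Tile 4: at (3,1), goal (0,3), distance |3-0|+|1-3| = 5
Tile 5: at (3,2), goal (1,0), distance |3-1|+|2-0| = 4
Sum: 5 + 3 + 3 + 5 + 2 + 2 + 1 + 5 + 4 + 2 + 2 + 3 + 2 + 5 + 4 = 48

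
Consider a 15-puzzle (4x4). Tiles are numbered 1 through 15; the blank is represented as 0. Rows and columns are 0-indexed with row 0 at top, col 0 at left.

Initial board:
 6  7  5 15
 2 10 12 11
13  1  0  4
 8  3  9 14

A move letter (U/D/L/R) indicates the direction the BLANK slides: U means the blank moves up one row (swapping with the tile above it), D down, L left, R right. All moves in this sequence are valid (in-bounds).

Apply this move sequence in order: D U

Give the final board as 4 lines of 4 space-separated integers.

After move 1 (D):
 6  7  5 15
 2 10 12 11
13  1  9  4
 8  3  0 14

After move 2 (U):
 6  7  5 15
 2 10 12 11
13  1  0  4
 8  3  9 14

Answer:  6  7  5 15
 2 10 12 11
13  1  0  4
 8  3  9 14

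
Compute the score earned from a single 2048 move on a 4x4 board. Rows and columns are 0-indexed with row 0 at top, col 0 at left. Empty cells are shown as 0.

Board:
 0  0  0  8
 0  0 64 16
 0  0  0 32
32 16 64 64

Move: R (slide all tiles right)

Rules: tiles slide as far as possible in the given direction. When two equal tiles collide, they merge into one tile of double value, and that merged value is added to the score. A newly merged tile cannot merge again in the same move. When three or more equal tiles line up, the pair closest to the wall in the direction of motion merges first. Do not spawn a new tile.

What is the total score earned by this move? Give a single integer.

Slide right:
row 0: [0, 0, 0, 8] -> [0, 0, 0, 8]  score +0 (running 0)
row 1: [0, 0, 64, 16] -> [0, 0, 64, 16]  score +0 (running 0)
row 2: [0, 0, 0, 32] -> [0, 0, 0, 32]  score +0 (running 0)
row 3: [32, 16, 64, 64] -> [0, 32, 16, 128]  score +128 (running 128)
Board after move:
  0   0   0   8
  0   0  64  16
  0   0   0  32
  0  32  16 128

Answer: 128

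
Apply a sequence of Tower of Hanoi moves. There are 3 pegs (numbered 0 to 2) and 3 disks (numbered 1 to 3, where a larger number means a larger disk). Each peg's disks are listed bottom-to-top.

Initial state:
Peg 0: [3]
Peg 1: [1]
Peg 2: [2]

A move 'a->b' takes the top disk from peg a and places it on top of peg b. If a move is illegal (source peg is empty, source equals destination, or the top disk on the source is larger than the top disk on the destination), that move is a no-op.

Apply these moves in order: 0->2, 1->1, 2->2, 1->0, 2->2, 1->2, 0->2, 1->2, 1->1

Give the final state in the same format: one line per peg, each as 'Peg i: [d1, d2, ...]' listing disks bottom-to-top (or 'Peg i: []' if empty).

Answer: Peg 0: [3]
Peg 1: []
Peg 2: [2, 1]

Derivation:
After move 1 (0->2):
Peg 0: [3]
Peg 1: [1]
Peg 2: [2]

After move 2 (1->1):
Peg 0: [3]
Peg 1: [1]
Peg 2: [2]

After move 3 (2->2):
Peg 0: [3]
Peg 1: [1]
Peg 2: [2]

After move 4 (1->0):
Peg 0: [3, 1]
Peg 1: []
Peg 2: [2]

After move 5 (2->2):
Peg 0: [3, 1]
Peg 1: []
Peg 2: [2]

After move 6 (1->2):
Peg 0: [3, 1]
Peg 1: []
Peg 2: [2]

After move 7 (0->2):
Peg 0: [3]
Peg 1: []
Peg 2: [2, 1]

After move 8 (1->2):
Peg 0: [3]
Peg 1: []
Peg 2: [2, 1]

After move 9 (1->1):
Peg 0: [3]
Peg 1: []
Peg 2: [2, 1]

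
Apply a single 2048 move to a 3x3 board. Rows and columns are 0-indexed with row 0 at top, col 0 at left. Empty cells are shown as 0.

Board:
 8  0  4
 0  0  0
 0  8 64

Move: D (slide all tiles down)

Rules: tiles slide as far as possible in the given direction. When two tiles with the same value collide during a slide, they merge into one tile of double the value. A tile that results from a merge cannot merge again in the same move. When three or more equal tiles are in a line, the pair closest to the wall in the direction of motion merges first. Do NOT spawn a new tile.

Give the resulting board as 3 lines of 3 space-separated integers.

Answer:  0  0  0
 0  0  4
 8  8 64

Derivation:
Slide down:
col 0: [8, 0, 0] -> [0, 0, 8]
col 1: [0, 0, 8] -> [0, 0, 8]
col 2: [4, 0, 64] -> [0, 4, 64]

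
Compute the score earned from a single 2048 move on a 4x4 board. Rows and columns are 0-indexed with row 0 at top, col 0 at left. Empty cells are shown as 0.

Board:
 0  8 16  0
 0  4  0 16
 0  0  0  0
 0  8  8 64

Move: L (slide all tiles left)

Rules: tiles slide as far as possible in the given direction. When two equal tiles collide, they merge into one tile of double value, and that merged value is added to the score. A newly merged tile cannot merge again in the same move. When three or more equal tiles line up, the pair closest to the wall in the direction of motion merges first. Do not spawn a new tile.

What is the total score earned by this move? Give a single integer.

Answer: 16

Derivation:
Slide left:
row 0: [0, 8, 16, 0] -> [8, 16, 0, 0]  score +0 (running 0)
row 1: [0, 4, 0, 16] -> [4, 16, 0, 0]  score +0 (running 0)
row 2: [0, 0, 0, 0] -> [0, 0, 0, 0]  score +0 (running 0)
row 3: [0, 8, 8, 64] -> [16, 64, 0, 0]  score +16 (running 16)
Board after move:
 8 16  0  0
 4 16  0  0
 0  0  0  0
16 64  0  0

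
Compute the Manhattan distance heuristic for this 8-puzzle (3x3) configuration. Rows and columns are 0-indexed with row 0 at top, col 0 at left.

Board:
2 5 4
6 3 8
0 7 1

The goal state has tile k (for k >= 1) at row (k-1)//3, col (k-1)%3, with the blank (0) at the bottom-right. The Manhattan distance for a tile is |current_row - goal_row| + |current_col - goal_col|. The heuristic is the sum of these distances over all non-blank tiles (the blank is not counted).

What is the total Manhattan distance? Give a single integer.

Tile 2: at (0,0), goal (0,1), distance |0-0|+|0-1| = 1
Tile 5: at (0,1), goal (1,1), distance |0-1|+|1-1| = 1
Tile 4: at (0,2), goal (1,0), distance |0-1|+|2-0| = 3
Tile 6: at (1,0), goal (1,2), distance |1-1|+|0-2| = 2
Tile 3: at (1,1), goal (0,2), distance |1-0|+|1-2| = 2
Tile 8: at (1,2), goal (2,1), distance |1-2|+|2-1| = 2
Tile 7: at (2,1), goal (2,0), distance |2-2|+|1-0| = 1
Tile 1: at (2,2), goal (0,0), distance |2-0|+|2-0| = 4
Sum: 1 + 1 + 3 + 2 + 2 + 2 + 1 + 4 = 16

Answer: 16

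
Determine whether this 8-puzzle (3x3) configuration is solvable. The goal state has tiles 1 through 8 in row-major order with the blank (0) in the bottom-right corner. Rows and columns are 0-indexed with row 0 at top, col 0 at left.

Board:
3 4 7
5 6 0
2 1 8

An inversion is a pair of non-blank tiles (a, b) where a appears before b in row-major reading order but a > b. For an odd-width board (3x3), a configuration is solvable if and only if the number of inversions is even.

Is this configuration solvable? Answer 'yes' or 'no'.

Inversions (pairs i<j in row-major order where tile[i] > tile[j] > 0): 13
13 is odd, so the puzzle is not solvable.

Answer: no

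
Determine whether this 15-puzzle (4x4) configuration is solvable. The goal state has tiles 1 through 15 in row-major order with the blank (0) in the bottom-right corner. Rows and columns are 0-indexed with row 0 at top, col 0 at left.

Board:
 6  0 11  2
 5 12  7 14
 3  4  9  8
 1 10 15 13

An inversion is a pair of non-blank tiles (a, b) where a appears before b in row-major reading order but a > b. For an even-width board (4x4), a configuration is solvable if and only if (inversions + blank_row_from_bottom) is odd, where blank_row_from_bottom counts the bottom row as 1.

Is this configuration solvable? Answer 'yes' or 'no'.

Inversions: 41
Blank is in row 0 (0-indexed from top), which is row 4 counting from the bottom (bottom = 1).
41 + 4 = 45, which is odd, so the puzzle is solvable.

Answer: yes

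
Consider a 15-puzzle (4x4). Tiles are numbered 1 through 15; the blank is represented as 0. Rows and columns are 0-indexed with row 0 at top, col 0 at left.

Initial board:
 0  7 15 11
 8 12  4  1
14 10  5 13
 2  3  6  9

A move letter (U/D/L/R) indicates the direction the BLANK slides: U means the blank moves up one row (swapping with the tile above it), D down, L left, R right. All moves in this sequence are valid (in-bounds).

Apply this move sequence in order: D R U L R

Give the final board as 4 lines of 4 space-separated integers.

Answer:  8  0 15 11
12  7  4  1
14 10  5 13
 2  3  6  9

Derivation:
After move 1 (D):
 8  7 15 11
 0 12  4  1
14 10  5 13
 2  3  6  9

After move 2 (R):
 8  7 15 11
12  0  4  1
14 10  5 13
 2  3  6  9

After move 3 (U):
 8  0 15 11
12  7  4  1
14 10  5 13
 2  3  6  9

After move 4 (L):
 0  8 15 11
12  7  4  1
14 10  5 13
 2  3  6  9

After move 5 (R):
 8  0 15 11
12  7  4  1
14 10  5 13
 2  3  6  9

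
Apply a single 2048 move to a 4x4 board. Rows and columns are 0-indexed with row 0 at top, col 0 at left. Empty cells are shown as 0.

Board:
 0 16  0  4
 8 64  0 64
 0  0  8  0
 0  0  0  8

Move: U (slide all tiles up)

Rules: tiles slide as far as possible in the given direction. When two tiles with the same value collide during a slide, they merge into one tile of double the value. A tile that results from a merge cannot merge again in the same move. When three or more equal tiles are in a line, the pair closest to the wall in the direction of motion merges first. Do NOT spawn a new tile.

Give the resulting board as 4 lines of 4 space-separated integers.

Slide up:
col 0: [0, 8, 0, 0] -> [8, 0, 0, 0]
col 1: [16, 64, 0, 0] -> [16, 64, 0, 0]
col 2: [0, 0, 8, 0] -> [8, 0, 0, 0]
col 3: [4, 64, 0, 8] -> [4, 64, 8, 0]

Answer:  8 16  8  4
 0 64  0 64
 0  0  0  8
 0  0  0  0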